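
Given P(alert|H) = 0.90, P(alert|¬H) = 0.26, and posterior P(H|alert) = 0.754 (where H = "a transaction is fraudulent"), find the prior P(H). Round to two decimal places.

Bayes' rule in odds form gives O(H|E) = O(H)·[P(E|H)/P(E|¬H)], hence O(H) = O(H|E)/LR.
Posterior odds = 0.754/(1−0.754) = 3.0650. LR = 0.90/0.26 = 3.4615.
Prior odds = 3.0650/3.4615 = 0.8855, so P(H) = 0.8855/(1+0.8855) ≈ 0.47.

P(H) = 0.47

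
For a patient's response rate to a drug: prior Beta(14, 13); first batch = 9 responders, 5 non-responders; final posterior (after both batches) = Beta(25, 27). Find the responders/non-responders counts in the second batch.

Sequential conjugate updates are equivalent to a single update on the pooled data, so total successes = posterior α − prior α and total failures = posterior β − prior β.
Total across both batches: 25−14=11 responders, 27−13=14 non-responders.
Subtract the first batch: 11−9=2 responders and 14−5=9 non-responders.

2 responders and 9 non-responders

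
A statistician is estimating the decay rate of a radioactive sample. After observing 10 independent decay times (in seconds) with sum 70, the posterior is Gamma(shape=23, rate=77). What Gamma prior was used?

Gamma(shape=13, rate=7)

Gamma–exponential conjugacy: posterior shape = α + n, posterior rate = β + Σtᵢ.
So α = 23 − 10 = 13 and β = 77 − 70 = 7.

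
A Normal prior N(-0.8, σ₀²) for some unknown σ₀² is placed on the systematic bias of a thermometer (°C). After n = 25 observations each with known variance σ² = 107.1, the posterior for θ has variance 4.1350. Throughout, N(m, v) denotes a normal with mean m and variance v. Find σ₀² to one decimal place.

For the Normal–Normal model with known σ², precisions add: τ_n = τ₀ + n/σ².
So 1/σ₀² = 1/4.1350 − 25/107.1 = 0.241838 − 0.233427 = 0.008411.
Hence σ₀² = 1/0.008411 ≈ 118.9.

σ₀² = 118.9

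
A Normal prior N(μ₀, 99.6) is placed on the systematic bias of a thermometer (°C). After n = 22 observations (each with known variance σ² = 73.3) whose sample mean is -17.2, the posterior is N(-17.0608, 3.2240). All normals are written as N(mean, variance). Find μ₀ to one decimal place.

The posterior mean is a precision-weighted average: μ_n = (τ₀μ₀ + τ_data·x̄)/(τ₀+τ_data), with τ₀=1/σ₀² and τ_data=n/σ².
Here τ₀ = 1/99.6 = 0.010040 and τ_data = 22/73.3 = 0.300136, so τ_n = 0.310176.
Rearranging for μ₀: μ₀ = (μ_n·τ_n − τ_data·x̄)/τ₀ = (-17.0608·0.310176 − 0.300136·-17.2) / 0.010040 = -0.129512/0.010040 ≈ -12.9.

μ₀ = -12.9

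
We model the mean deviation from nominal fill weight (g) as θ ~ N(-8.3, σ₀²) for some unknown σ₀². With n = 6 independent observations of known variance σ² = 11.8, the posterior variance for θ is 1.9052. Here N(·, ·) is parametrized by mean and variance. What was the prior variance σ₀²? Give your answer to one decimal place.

σ₀² = 61.0

For the Normal–Normal model with known σ², precisions add: τ_n = τ₀ + n/σ².
So 1/σ₀² = 1/1.9052 − 6/11.8 = 0.524879 − 0.508475 = 0.016404.
Hence σ₀² = 1/0.016404 ≈ 61.0.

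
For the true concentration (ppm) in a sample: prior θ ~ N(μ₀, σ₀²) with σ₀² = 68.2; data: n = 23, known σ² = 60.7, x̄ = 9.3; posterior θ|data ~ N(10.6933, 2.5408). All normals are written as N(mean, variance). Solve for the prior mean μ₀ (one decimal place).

μ₀ = 46.7

With known observation variance, the Normal–Normal posterior has precision τ_n = τ₀ + n/σ² and mean μ_n = (τ₀μ₀ + (n/σ²)x̄)/τ_n.
Here τ₀ = 1/68.2 = 0.014663 and τ_data = 23/60.7 = 0.378913, so τ_n = 0.393576.
Rearranging for μ₀: μ₀ = (μ_n·τ_n − τ_data·x̄)/τ₀ = (10.6933·0.393576 − 0.378913·9.3) / 0.014663 = 0.684735/0.014663 ≈ 46.7.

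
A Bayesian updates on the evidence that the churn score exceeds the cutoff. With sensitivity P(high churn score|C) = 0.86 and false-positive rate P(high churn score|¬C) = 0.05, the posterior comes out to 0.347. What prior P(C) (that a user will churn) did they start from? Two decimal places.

In odds form, posterior odds = prior odds × likelihood ratio, so prior odds = posterior odds ÷ LR.
Posterior odds = 0.347/(1−0.347) = 0.5314. LR = 0.86/0.05 = 17.2000.
Prior odds = 0.5314/17.2000 = 0.0309, so P(C) = 0.0309/(1+0.0309) ≈ 0.03.

P(C) = 0.03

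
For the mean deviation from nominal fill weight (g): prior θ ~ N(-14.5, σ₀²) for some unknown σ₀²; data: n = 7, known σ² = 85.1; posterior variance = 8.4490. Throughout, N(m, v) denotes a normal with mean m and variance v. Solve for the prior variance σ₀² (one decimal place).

Posterior precision equals prior precision plus data precision: 1/σ_n² = 1/σ₀² + n/σ².
So 1/σ₀² = 1/8.4490 − 7/85.1 = 0.118357 − 0.082256 = 0.036101.
Hence σ₀² = 1/0.036101 ≈ 27.7.

σ₀² = 27.7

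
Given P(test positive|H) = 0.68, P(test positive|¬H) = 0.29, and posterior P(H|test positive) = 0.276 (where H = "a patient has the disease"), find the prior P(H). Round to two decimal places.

Bayes' rule in odds form gives O(H|E) = O(H)·[P(E|H)/P(E|¬H)], hence O(H) = O(H|E)/LR.
Posterior odds = 0.276/(1−0.276) = 0.3812. LR = 0.68/0.29 = 2.3448.
Prior odds = 0.3812/2.3448 = 0.1626, so P(H) = 0.1626/(1+0.1626) ≈ 0.14.

P(H) = 0.14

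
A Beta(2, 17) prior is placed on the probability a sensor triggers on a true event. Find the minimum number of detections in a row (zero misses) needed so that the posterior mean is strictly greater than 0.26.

After k detections and 0 misses the posterior is Beta(2+k, 17), with mean (2+k)/(2+17+k).
Set (2+k)/(19+k) > 0.26 and solve: k > (0.26·19 − 2)/(1 − 0.26) = 3.973.
The smallest integer exceeding 3.973 is 4.

k = 4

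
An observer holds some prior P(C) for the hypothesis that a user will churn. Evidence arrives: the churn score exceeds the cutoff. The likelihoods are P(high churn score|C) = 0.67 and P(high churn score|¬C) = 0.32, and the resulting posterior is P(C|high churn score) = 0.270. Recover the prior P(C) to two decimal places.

Bayes' rule in odds form gives O(C|E) = O(C)·[P(E|C)/P(E|¬C)], hence O(C) = O(C|E)/LR.
Posterior odds = 0.270/(1−0.270) = 0.3699. LR = 0.67/0.32 = 2.0938.
Prior odds = 0.3699/2.0938 = 0.1767, so P(C) = 0.1767/(1+0.1767) ≈ 0.15.

P(C) = 0.15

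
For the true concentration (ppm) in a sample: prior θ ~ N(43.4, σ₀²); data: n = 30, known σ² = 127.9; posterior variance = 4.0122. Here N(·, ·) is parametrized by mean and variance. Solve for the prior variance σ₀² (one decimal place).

Posterior precision equals prior precision plus data precision: 1/σ_n² = 1/σ₀² + n/σ².
So 1/σ₀² = 1/4.0122 − 30/127.9 = 0.249240 − 0.234558 = 0.014682.
Hence σ₀² = 1/0.014682 ≈ 68.1.

σ₀² = 68.1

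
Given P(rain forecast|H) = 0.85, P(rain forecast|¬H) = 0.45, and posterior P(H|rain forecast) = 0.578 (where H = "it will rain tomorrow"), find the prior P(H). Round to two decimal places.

Bayes' rule in odds form gives O(H|E) = O(H)·[P(E|H)/P(E|¬H)], hence O(H) = O(H|E)/LR.
Posterior odds = 0.578/(1−0.578) = 1.3697. LR = 0.85/0.45 = 1.8889.
Prior odds = 1.3697/1.8889 = 0.7251, so P(H) = 0.7251/(1+0.7251) ≈ 0.42.

P(H) = 0.42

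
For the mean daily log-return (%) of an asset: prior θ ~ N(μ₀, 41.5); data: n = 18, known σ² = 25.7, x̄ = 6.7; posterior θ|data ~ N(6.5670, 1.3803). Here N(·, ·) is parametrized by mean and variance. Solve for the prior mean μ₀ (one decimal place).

μ₀ = 2.7

The posterior mean is a precision-weighted average: μ_n = (τ₀μ₀ + τ_data·x̄)/(τ₀+τ_data), with τ₀=1/σ₀² and τ_data=n/σ².
Here τ₀ = 1/41.5 = 0.024096 and τ_data = 18/25.7 = 0.700389, so τ_n = 0.724485.
Rearranging for μ₀: μ₀ = (μ_n·τ_n − τ_data·x̄)/τ₀ = (6.5670·0.724485 − 0.700389·6.7) / 0.024096 = 0.065087/0.024096 ≈ 2.7.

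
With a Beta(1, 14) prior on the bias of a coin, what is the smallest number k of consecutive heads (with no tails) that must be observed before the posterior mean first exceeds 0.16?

After k heads and 0 tails the posterior is Beta(1+k, 14), with mean (1+k)/(1+14+k).
Set (1+k)/(15+k) > 0.16 and solve: k > (0.16·15 − 1)/(1 − 0.16) = 1.667.
The smallest integer exceeding 1.667 is 2, and checking k=2: (3)/(17) = 0.1765 > 0.16.

k = 2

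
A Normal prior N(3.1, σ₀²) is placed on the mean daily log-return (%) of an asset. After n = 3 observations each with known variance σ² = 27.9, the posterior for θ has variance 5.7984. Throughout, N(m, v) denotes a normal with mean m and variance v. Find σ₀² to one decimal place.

σ₀² = 15.4

Posterior precision equals prior precision plus data precision: 1/σ_n² = 1/σ₀² + n/σ².
So 1/σ₀² = 1/5.7984 − 3/27.9 = 0.172461 − 0.107527 = 0.064934.
Hence σ₀² = 1/0.064934 ≈ 15.4.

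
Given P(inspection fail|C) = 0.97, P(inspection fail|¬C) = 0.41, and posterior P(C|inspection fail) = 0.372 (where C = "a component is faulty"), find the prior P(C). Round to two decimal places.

P(C) = 0.20

In odds form, posterior odds = prior odds × likelihood ratio, so prior odds = posterior odds ÷ LR.
Posterior odds = 0.372/(1−0.372) = 0.5924. LR = 0.97/0.41 = 2.3659.
Prior odds = 0.5924/2.3659 = 0.2504, so P(C) = 0.2504/(1+0.2504) ≈ 0.20.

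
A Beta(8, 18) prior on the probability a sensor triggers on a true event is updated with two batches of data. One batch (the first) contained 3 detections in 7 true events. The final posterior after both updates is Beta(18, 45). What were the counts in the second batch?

7 detections and 23 misses

Sequential conjugate updates are equivalent to a single update on the pooled data, so total successes = posterior α − prior α and total failures = posterior β − prior β.
Total across both batches: 18−8=10 detections, 45−18=27 misses.
Subtract the first batch: 10−3=7 detections and 27−4=23 misses.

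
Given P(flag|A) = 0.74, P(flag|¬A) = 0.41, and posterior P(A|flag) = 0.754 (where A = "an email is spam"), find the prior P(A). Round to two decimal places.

In odds form, posterior odds = prior odds × likelihood ratio, so prior odds = posterior odds ÷ LR.
Posterior odds = 0.754/(1−0.754) = 3.0650. LR = 0.74/0.41 = 1.8049.
Prior odds = 3.0650/1.8049 = 1.6982, so P(A) = 1.6982/(1+1.6982) ≈ 0.63.

P(A) = 0.63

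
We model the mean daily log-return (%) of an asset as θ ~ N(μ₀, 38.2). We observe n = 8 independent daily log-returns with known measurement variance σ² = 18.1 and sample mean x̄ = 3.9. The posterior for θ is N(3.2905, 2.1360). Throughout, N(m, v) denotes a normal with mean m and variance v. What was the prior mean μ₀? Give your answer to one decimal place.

μ₀ = -7.0

With known observation variance, the Normal–Normal posterior has precision τ_n = τ₀ + n/σ² and mean μ_n = (τ₀μ₀ + (n/σ²)x̄)/τ_n.
Here τ₀ = 1/38.2 = 0.026178 and τ_data = 8/18.1 = 0.441989, so τ_n = 0.468167.
Rearranging for μ₀: μ₀ = (μ_n·τ_n − τ_data·x̄)/τ₀ = (3.2905·0.468167 − 0.441989·3.9) / 0.026178 = -0.183254/0.026178 ≈ -7.0.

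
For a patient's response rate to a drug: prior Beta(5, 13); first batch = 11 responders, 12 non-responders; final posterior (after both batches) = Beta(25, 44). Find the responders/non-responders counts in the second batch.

9 responders and 19 non-responders

Sequential conjugate updates are equivalent to a single update on the pooled data, so total successes = posterior α − prior α and total failures = posterior β − prior β.
Total across both batches: 25−5=20 responders, 44−13=31 non-responders.
Subtract the first batch: 20−11=9 responders and 31−12=19 non-responders.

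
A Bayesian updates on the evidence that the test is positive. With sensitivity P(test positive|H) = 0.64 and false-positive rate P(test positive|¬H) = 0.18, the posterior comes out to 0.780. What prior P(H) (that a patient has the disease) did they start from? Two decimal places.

P(H) = 0.50

Bayes' rule in odds form gives O(H|E) = O(H)·[P(E|H)/P(E|¬H)], hence O(H) = O(H|E)/LR.
Posterior odds = 0.780/(1−0.780) = 3.5455. LR = 0.64/0.18 = 3.5556.
Prior odds = 3.5455/3.5556 = 0.9972, so P(H) = 0.9972/(1+0.9972) ≈ 0.50.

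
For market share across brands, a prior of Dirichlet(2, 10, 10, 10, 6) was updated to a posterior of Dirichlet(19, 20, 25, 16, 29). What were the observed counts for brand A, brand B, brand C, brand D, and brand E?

For a Dirichlet(α) prior with multinomial counts c, the posterior is Dirichlet(α + c) componentwise.
Counts are posterior − prior componentwise: 19−2=17, 20−10=10, 25−10=15, 16−10=6, 29−6=23.

counts (17, 10, 15, 6, 23)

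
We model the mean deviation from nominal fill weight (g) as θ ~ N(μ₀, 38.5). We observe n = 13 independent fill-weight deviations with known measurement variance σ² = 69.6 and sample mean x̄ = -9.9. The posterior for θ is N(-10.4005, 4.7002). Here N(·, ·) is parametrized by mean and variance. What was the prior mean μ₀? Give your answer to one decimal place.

With known observation variance, the Normal–Normal posterior has precision τ_n = τ₀ + n/σ² and mean μ_n = (τ₀μ₀ + (n/σ²)x̄)/τ_n.
Here τ₀ = 1/38.5 = 0.025974 and τ_data = 13/69.6 = 0.186782, so τ_n = 0.212756.
Rearranging for μ₀: μ₀ = (μ_n·τ_n − τ_data·x̄)/τ₀ = (-10.4005·0.212756 − 0.186782·-9.9) / 0.025974 = -0.363627/0.025974 ≈ -14.0.

μ₀ = -14.0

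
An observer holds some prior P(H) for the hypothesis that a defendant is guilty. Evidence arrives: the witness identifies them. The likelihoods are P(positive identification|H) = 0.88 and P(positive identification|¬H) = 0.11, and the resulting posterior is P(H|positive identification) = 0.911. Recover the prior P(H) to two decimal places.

P(H) = 0.56

In odds form, posterior odds = prior odds × likelihood ratio, so prior odds = posterior odds ÷ LR.
Posterior odds = 0.911/(1−0.911) = 10.2360. LR = 0.88/0.11 = 8.0000.
Prior odds = 10.2360/8.0000 = 1.2795, so P(H) = 1.2795/(1+1.2795) ≈ 0.56.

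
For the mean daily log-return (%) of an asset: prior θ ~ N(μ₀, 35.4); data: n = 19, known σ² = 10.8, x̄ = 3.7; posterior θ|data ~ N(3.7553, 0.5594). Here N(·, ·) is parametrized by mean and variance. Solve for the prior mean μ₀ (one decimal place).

With known observation variance, the Normal–Normal posterior has precision τ_n = τ₀ + n/σ² and mean μ_n = (τ₀μ₀ + (n/σ²)x̄)/τ_n.
Here τ₀ = 1/35.4 = 0.028249 and τ_data = 19/10.8 = 1.759259, so τ_n = 1.787508.
Rearranging for μ₀: μ₀ = (μ_n·τ_n − τ_data·x̄)/τ₀ = (3.7553·1.787508 − 1.759259·3.7) / 0.028249 = 0.203370/0.028249 ≈ 7.2.

μ₀ = 7.2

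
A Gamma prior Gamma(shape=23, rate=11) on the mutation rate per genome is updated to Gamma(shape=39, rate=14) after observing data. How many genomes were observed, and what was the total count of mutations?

n = 3 genomes with total 16 mutations

A Gamma(α, β) prior (rate parametrization) on a Poisson rate with n observations summing to S gives posterior Gamma(α+S, β+n).
Matching: Σxᵢ = 39 − 23 = 16 and n = 14 − 11 = 3.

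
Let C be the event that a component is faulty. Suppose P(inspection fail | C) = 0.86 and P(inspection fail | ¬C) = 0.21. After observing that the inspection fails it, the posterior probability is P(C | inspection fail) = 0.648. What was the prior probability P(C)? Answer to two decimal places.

P(C) = 0.31

Bayes' rule in odds form gives O(C|E) = O(C)·[P(E|C)/P(E|¬C)], hence O(C) = O(C|E)/LR.
Posterior odds = 0.648/(1−0.648) = 1.8409. LR = 0.86/0.21 = 4.0952.
Prior odds = 1.8409/4.0952 = 0.4495, so P(C) = 0.4495/(1+0.4495) ≈ 0.31.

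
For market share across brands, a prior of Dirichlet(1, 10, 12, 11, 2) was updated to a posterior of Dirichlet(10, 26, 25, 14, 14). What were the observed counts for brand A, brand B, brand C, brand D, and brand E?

counts (9, 16, 13, 3, 12)

For a Dirichlet(α) prior with multinomial counts c, the posterior is Dirichlet(α + c) componentwise.
Counts are posterior − prior componentwise: 10−1=9, 26−10=16, 25−12=13, 14−11=3, 14−2=12.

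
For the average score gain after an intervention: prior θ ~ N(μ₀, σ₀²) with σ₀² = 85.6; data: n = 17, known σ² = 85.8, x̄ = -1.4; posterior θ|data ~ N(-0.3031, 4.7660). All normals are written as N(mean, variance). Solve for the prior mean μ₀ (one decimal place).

μ₀ = 18.3

With known observation variance, the Normal–Normal posterior has precision τ_n = τ₀ + n/σ² and mean μ_n = (τ₀μ₀ + (n/σ²)x̄)/τ_n.
Here τ₀ = 1/85.6 = 0.011682 and τ_data = 17/85.8 = 0.198135, so τ_n = 0.209817.
Rearranging for μ₀: μ₀ = (μ_n·τ_n − τ_data·x̄)/τ₀ = (-0.3031·0.209817 − 0.198135·-1.4) / 0.011682 = 0.213793/0.011682 ≈ 18.3.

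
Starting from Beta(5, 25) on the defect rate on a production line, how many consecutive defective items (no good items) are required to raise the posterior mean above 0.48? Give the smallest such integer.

After k defective items and 0 good items the posterior is Beta(5+k, 25), with mean (5+k)/(5+25+k).
Set (5+k)/(30+k) > 0.48 and solve: k > (0.48·30 − 5)/(1 − 0.48) = 18.077.
The smallest integer exceeding 18.077 is 19.

k = 19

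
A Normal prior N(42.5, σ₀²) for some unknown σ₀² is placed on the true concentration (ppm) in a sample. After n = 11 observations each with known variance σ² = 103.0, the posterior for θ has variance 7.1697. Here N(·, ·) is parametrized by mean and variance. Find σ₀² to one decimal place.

σ₀² = 30.6

For the Normal–Normal model with known σ², precisions add: τ_n = τ₀ + n/σ².
So 1/σ₀² = 1/7.1697 − 11/103.0 = 0.139476 − 0.106796 = 0.032680.
Hence σ₀² = 1/0.032680 ≈ 30.6.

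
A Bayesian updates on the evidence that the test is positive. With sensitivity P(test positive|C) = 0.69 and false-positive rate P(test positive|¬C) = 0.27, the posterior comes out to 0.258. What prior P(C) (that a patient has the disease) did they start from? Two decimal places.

P(C) = 0.12

Bayes' rule in odds form gives O(C|E) = O(C)·[P(E|C)/P(E|¬C)], hence O(C) = O(C|E)/LR.
Posterior odds = 0.258/(1−0.258) = 0.3477. LR = 0.69/0.27 = 2.5556.
Prior odds = 0.3477/2.5556 = 0.1361, so P(C) = 0.1361/(1+0.1361) ≈ 0.12.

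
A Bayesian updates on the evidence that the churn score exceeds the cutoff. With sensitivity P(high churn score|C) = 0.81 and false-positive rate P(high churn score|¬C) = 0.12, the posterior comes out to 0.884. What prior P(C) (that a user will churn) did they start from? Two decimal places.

Bayes' rule in odds form gives O(C|E) = O(C)·[P(E|C)/P(E|¬C)], hence O(C) = O(C|E)/LR.
Posterior odds = 0.884/(1−0.884) = 7.6207. LR = 0.81/0.12 = 6.7500.
Prior odds = 7.6207/6.7500 = 1.1290, so P(C) = 1.1290/(1+1.1290) ≈ 0.53.

P(C) = 0.53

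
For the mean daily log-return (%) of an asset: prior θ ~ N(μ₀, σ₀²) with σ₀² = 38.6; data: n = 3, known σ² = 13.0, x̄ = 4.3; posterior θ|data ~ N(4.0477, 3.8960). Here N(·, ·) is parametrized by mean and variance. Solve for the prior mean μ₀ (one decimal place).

μ₀ = 1.8

The posterior mean is a precision-weighted average: μ_n = (τ₀μ₀ + τ_data·x̄)/(τ₀+τ_data), with τ₀=1/σ₀² and τ_data=n/σ².
Here τ₀ = 1/38.6 = 0.025907 and τ_data = 3/13.0 = 0.230769, so τ_n = 0.256676.
Rearranging for μ₀: μ₀ = (μ_n·τ_n − τ_data·x̄)/τ₀ = (4.0477·0.256676 − 0.230769·4.3) / 0.025907 = 0.046641/0.025907 ≈ 1.8.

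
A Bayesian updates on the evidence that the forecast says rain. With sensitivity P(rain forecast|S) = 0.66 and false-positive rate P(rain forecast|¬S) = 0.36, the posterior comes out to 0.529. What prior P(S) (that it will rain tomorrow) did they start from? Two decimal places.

P(S) = 0.38

In odds form, posterior odds = prior odds × likelihood ratio, so prior odds = posterior odds ÷ LR.
Posterior odds = 0.529/(1−0.529) = 1.1231. LR = 0.66/0.36 = 1.8333.
Prior odds = 1.1231/1.8333 = 0.6126, so P(S) = 0.6126/(1+0.6126) ≈ 0.38.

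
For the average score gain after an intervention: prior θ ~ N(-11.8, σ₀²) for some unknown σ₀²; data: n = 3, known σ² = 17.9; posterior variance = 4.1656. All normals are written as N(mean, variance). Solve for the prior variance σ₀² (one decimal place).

σ₀² = 13.8

Posterior precision equals prior precision plus data precision: 1/σ_n² = 1/σ₀² + n/σ².
So 1/σ₀² = 1/4.1656 − 3/17.9 = 0.240061 − 0.167598 = 0.072463.
Hence σ₀² = 1/0.072463 ≈ 13.8.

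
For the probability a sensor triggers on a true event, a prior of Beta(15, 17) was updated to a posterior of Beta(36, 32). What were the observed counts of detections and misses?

21 detections and 15 misses

A Beta(a, b) prior with s successes and f failures in binomial data gives a Beta(a+s, b+f) posterior.
So s = 36 − 15 = 21 and f = 32 − 17 = 15.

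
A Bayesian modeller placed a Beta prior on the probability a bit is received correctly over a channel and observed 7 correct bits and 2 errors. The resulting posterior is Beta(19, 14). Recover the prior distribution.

Beta(12, 12)

Under Beta–binomial conjugacy the posterior parameters are (α+s, β+f).
So α = 19 − 7 = 12 and β = 14 − 2 = 12.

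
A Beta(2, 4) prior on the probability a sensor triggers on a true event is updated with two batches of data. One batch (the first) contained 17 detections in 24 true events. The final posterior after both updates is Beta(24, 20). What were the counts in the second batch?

5 detections and 9 misses

Sequential conjugate updates are equivalent to a single update on the pooled data, so total successes = posterior α − prior α and total failures = posterior β − prior β.
Total across both batches: 24−2=22 detections, 20−4=16 misses.
Subtract the first batch: 22−17=5 detections and 16−7=9 misses.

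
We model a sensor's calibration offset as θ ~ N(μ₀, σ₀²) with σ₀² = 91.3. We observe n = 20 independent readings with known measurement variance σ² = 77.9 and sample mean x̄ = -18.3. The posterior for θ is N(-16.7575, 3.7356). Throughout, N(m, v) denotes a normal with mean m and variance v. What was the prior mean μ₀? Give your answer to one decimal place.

With known observation variance, the Normal–Normal posterior has precision τ_n = τ₀ + n/σ² and mean μ_n = (τ₀μ₀ + (n/σ²)x̄)/τ_n.
Here τ₀ = 1/91.3 = 0.010953 and τ_data = 20/77.9 = 0.256739, so τ_n = 0.267692.
Rearranging for μ₀: μ₀ = (μ_n·τ_n − τ_data·x̄)/τ₀ = (-16.7575·0.267692 − 0.256739·-18.3) / 0.010953 = 0.212475/0.010953 ≈ 19.4.

μ₀ = 19.4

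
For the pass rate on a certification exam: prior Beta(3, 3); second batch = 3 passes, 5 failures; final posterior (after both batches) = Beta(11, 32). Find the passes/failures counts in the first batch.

5 passes and 24 failures

Because Beta–binomial updating is additive in the counts, the combined data contributed (α_post−α_prior, β_post−β_prior) successes and failures.
Total across both batches: 11−3=8 passes, 32−3=29 failures.
Subtract the second batch: 8−3=5 passes and 29−5=24 failures.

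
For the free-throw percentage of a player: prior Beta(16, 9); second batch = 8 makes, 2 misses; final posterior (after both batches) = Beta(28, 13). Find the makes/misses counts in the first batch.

4 makes and 2 misses

Sequential conjugate updates are equivalent to a single update on the pooled data, so total successes = posterior α − prior α and total failures = posterior β − prior β.
Total across both batches: 28−16=12 makes, 13−9=4 misses.
Subtract the second batch: 12−8=4 makes and 4−2=2 misses.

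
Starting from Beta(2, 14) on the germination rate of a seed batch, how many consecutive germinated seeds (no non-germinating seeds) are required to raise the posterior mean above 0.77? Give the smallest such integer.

k = 45

After k germinated seeds and 0 non-germinating seeds the posterior is Beta(2+k, 14), with mean (2+k)/(2+14+k).
Set (2+k)/(16+k) > 0.77 and solve: k > (0.77·16 − 2)/(1 − 0.77) = 44.870.
The smallest integer exceeding 44.870 is 45, and checking k=45: (47)/(61) = 0.7705 > 0.77.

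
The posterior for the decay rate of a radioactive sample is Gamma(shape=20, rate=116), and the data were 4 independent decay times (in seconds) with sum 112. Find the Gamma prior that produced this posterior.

For an exponential likelihood with a Gamma(α, β) prior on the rate, n observations with total T give posterior Gamma(α+n, β+T).
So α = 20 − 4 = 16 and β = 116 − 112 = 4.

Gamma(shape=16, rate=4)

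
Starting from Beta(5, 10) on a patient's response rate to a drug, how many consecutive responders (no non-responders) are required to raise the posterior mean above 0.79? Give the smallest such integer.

k = 33

After k responders and 0 non-responders the posterior is Beta(5+k, 10), with mean (5+k)/(5+10+k).
Set (5+k)/(15+k) > 0.79 and solve: k > (0.79·15 − 5)/(1 − 0.79) = 32.619.
The smallest integer exceeding 32.619 is 33, and checking k=33: (38)/(48) = 0.7917 > 0.79.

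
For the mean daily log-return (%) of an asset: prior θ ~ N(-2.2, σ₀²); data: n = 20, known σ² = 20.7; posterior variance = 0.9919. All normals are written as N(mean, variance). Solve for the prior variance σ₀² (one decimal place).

For the Normal–Normal model with known σ², precisions add: τ_n = τ₀ + n/σ².
So 1/σ₀² = 1/0.9919 − 20/20.7 = 1.008166 − 0.966184 = 0.041982.
Hence σ₀² = 1/0.041982 ≈ 23.8.

σ₀² = 23.8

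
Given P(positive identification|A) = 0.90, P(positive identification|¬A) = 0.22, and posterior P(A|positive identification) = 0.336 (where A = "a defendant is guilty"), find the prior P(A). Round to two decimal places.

P(A) = 0.11

In odds form, posterior odds = prior odds × likelihood ratio, so prior odds = posterior odds ÷ LR.
Posterior odds = 0.336/(1−0.336) = 0.5060. LR = 0.90/0.22 = 4.0909.
Prior odds = 0.5060/4.0909 = 0.1237, so P(A) = 0.1237/(1+0.1237) ≈ 0.11.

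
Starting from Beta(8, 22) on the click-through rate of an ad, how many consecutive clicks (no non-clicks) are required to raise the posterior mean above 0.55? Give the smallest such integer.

k = 19

After k clicks and 0 non-clicks the posterior is Beta(8+k, 22), with mean (8+k)/(8+22+k).
Set (8+k)/(30+k) > 0.55 and solve: k > (0.55·30 − 8)/(1 − 0.55) = 18.889.
The smallest integer exceeding 18.889 is 19, and checking k=19: (27)/(49) = 0.5510 > 0.55.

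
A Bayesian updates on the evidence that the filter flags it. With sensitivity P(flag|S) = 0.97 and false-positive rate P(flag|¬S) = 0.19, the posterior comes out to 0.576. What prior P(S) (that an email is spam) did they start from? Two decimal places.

P(S) = 0.21

In odds form, posterior odds = prior odds × likelihood ratio, so prior odds = posterior odds ÷ LR.
Posterior odds = 0.576/(1−0.576) = 1.3585. LR = 0.97/0.19 = 5.1053.
Prior odds = 1.3585/5.1053 = 0.2661, so P(S) = 0.2661/(1+0.2661) ≈ 0.21.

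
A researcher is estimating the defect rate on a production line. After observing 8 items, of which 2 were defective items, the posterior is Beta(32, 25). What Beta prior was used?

Beta(30, 19)

Beta is conjugate to the binomial likelihood: posterior = Beta(a+s, b+f).
Subtract the data counts: 32−2=30, 25−6=19.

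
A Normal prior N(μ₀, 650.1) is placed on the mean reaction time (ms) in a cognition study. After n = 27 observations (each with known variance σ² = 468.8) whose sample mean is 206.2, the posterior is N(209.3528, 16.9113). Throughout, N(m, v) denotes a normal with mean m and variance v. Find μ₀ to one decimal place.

μ₀ = 327.4

With known observation variance, the Normal–Normal posterior has precision τ_n = τ₀ + n/σ² and mean μ_n = (τ₀μ₀ + (n/σ²)x̄)/τ_n.
Here τ₀ = 1/650.1 = 0.001538 and τ_data = 27/468.8 = 0.057594, so τ_n = 0.059132.
Rearranging for μ₀: μ₀ = (μ_n·τ_n − τ_data·x̄)/τ₀ = (209.3528·0.059132 − 0.057594·206.2) / 0.001538 = 0.503567/0.001538 ≈ 327.4.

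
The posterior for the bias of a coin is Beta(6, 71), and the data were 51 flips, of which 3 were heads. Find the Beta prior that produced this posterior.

Beta is conjugate to the binomial likelihood: posterior = Beta(α+s, β+f).
So α = 6 − 3 = 3 and β = 71 − 48 = 23.

Beta(3, 23)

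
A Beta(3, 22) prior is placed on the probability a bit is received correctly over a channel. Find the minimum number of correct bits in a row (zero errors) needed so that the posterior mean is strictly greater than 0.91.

After k correct bits and 0 errors the posterior is Beta(3+k, 22), with mean (3+k)/(3+22+k).
Set (3+k)/(25+k) > 0.91 and solve: k > (0.91·25 − 3)/(1 − 0.91) = 219.444.
The smallest integer exceeding 219.444 is 220, and checking k=220: (223)/(245) = 0.9102 > 0.91.

k = 220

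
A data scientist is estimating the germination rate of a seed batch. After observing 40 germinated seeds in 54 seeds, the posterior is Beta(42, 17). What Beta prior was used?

Under Beta–binomial conjugacy the posterior parameters are (a+s, b+f).
Subtract the data counts: 42−40=2, 17−14=3.

Beta(2, 3)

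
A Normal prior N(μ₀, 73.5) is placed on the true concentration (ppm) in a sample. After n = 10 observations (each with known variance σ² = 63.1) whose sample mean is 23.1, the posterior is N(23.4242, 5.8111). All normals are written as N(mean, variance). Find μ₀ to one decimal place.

μ₀ = 27.2

With known observation variance, the Normal–Normal posterior has precision τ_n = τ₀ + n/σ² and mean μ_n = (τ₀μ₀ + (n/σ²)x̄)/τ_n.
Here τ₀ = 1/73.5 = 0.013605 and τ_data = 10/63.1 = 0.158479, so τ_n = 0.172084.
Rearranging for μ₀: μ₀ = (μ_n·τ_n − τ_data·x̄)/τ₀ = (23.4242·0.172084 − 0.158479·23.1) / 0.013605 = 0.370065/0.013605 ≈ 27.2.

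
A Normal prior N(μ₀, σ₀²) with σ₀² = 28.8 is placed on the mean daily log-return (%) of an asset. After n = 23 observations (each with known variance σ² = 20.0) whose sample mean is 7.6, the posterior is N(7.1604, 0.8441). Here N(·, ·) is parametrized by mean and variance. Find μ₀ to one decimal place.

μ₀ = -7.4

With known observation variance, the Normal–Normal posterior has precision τ_n = τ₀ + n/σ² and mean μ_n = (τ₀μ₀ + (n/σ²)x̄)/τ_n.
Here τ₀ = 1/28.8 = 0.034722 and τ_data = 23/20.0 = 1.150000, so τ_n = 1.184722.
Rearranging for μ₀: μ₀ = (μ_n·τ_n − τ_data·x̄)/τ₀ = (7.1604·1.184722 − 1.150000·7.6) / 0.034722 = -0.256917/0.034722 ≈ -7.4.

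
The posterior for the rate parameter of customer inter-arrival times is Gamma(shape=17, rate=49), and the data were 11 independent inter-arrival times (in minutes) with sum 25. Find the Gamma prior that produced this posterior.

Gamma(shape=6, rate=24)

For an exponential likelihood with a Gamma(α, β) prior on the rate, n observations with total T give posterior Gamma(α+n, β+T).
So α = 17 − 11 = 6 and β = 49 − 25 = 24.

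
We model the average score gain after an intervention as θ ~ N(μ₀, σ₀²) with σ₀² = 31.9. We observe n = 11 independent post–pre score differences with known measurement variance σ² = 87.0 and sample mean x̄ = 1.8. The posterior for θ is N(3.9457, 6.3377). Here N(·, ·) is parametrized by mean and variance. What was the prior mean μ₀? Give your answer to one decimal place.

The posterior mean is a precision-weighted average: μ_n = (τ₀μ₀ + τ_data·x̄)/(τ₀+τ_data), with τ₀=1/σ₀² and τ_data=n/σ².
Here τ₀ = 1/31.9 = 0.031348 and τ_data = 11/87.0 = 0.126437, so τ_n = 0.157785.
Rearranging for μ₀: μ₀ = (μ_n·τ_n − τ_data·x̄)/τ₀ = (3.9457·0.157785 − 0.126437·1.8) / 0.031348 = 0.394986/0.031348 ≈ 12.6.

μ₀ = 12.6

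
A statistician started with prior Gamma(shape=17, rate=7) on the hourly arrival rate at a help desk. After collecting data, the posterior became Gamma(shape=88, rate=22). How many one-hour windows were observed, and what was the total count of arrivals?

n = 15 one-hour windows with total 71 arrivals

Gamma–Poisson conjugacy: posterior shape = α + Σxᵢ, posterior rate = β + n.
Matching: Σxᵢ = 88 − 17 = 71 and n = 22 − 7 = 15.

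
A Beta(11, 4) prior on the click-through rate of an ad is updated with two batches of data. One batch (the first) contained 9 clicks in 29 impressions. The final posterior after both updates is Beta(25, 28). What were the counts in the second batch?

Sequential conjugate updates are equivalent to a single update on the pooled data, so total successes = posterior α − prior α and total failures = posterior β − prior β.
Total across both batches: 25−11=14 clicks, 28−4=24 non-clicks.
Subtract the first batch: 14−9=5 clicks and 24−20=4 non-clicks.

5 clicks and 4 non-clicks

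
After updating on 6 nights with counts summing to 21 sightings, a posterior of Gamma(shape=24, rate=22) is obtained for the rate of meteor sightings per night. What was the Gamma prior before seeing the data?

A Gamma(α, β) prior (rate parametrization) on a Poisson rate with n observations summing to S gives posterior Gamma(α+S, β+n).
So α = 24 − 21 = 3 and β = 22 − 6 = 16.

Gamma(shape=3, rate=16)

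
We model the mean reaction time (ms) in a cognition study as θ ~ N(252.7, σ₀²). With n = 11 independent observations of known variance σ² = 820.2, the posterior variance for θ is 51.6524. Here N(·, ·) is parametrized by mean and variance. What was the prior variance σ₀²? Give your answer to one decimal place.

σ₀² = 168.1

For the Normal–Normal model with known σ², precisions add: τ_n = τ₀ + n/σ².
So 1/σ₀² = 1/51.6524 − 11/820.2 = 0.019360 − 0.013411 = 0.005949.
Hence σ₀² = 1/0.005949 ≈ 168.1.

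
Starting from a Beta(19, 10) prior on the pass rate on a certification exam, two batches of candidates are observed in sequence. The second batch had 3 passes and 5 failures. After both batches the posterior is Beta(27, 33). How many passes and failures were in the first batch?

5 passes and 18 failures

Sequential conjugate updates are equivalent to a single update on the pooled data, so total successes = posterior α − prior α and total failures = posterior β − prior β.
Total across both batches: 27−19=8 passes, 33−10=23 failures.
Subtract the second batch: 8−3=5 passes and 23−5=18 failures.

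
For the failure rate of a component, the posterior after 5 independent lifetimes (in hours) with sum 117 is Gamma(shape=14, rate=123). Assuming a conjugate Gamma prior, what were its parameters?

Gamma(shape=9, rate=6)

Gamma–exponential conjugacy: posterior shape = α + n, posterior rate = β + Σtᵢ.
So α = 14 − 5 = 9 and β = 123 − 117 = 6.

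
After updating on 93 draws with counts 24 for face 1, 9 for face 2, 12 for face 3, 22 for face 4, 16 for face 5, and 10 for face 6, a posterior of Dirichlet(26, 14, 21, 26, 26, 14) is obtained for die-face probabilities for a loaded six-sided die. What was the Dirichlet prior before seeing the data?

Dirichlet(2, 5, 9, 4, 10, 4)

For a Dirichlet(α) prior with multinomial counts c, the posterior is Dirichlet(α + c) componentwise.
Subtract each count from the matching posterior parameter: 26−24=2, 14−9=5, 21−12=9, 26−22=4, 26−16=10, 14−10=4.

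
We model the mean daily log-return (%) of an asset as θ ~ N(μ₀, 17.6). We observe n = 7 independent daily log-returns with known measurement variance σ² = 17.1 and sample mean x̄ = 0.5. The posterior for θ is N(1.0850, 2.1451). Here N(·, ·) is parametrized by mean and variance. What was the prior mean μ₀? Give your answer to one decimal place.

With known observation variance, the Normal–Normal posterior has precision τ_n = τ₀ + n/σ² and mean μ_n = (τ₀μ₀ + (n/σ²)x̄)/τ_n.
Here τ₀ = 1/17.6 = 0.056818 and τ_data = 7/17.1 = 0.409357, so τ_n = 0.466175.
Rearranging for μ₀: μ₀ = (μ_n·τ_n − τ_data·x̄)/τ₀ = (1.0850·0.466175 − 0.409357·0.5) / 0.056818 = 0.301121/0.056818 ≈ 5.3.

μ₀ = 5.3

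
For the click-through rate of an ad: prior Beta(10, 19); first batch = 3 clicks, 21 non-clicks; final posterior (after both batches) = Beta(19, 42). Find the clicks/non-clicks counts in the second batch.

6 clicks and 2 non-clicks

Because Beta–binomial updating is additive in the counts, the combined data contributed (α_post−α_prior, β_post−β_prior) successes and failures.
Total across both batches: 19−10=9 clicks, 42−19=23 non-clicks.
Subtract the first batch: 9−3=6 clicks and 23−21=2 non-clicks.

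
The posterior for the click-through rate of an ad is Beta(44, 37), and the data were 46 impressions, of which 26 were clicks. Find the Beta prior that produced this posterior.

Beta(18, 17)

Beta is conjugate to the binomial likelihood: posterior = Beta(a+s, b+f).
So a = 44 − 26 = 18 and b = 37 − 20 = 17.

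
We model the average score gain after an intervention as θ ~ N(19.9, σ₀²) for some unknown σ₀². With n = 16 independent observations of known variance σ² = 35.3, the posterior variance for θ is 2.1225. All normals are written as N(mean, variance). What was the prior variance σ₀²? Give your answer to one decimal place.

σ₀² = 55.9

For the Normal–Normal model with known σ², precisions add: τ_n = τ₀ + n/σ².
So 1/σ₀² = 1/2.1225 − 16/35.3 = 0.471143 − 0.453258 = 0.017885.
Hence σ₀² = 1/0.017885 ≈ 55.9.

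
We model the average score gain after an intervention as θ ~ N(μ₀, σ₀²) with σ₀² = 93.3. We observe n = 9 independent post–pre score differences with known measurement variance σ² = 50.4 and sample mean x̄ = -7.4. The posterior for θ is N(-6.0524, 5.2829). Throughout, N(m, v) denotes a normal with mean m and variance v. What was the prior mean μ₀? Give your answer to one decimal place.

With known observation variance, the Normal–Normal posterior has precision τ_n = τ₀ + n/σ² and mean μ_n = (τ₀μ₀ + (n/σ²)x̄)/τ_n.
Here τ₀ = 1/93.3 = 0.010718 and τ_data = 9/50.4 = 0.178571, so τ_n = 0.189289.
Rearranging for μ₀: μ₀ = (μ_n·τ_n − τ_data·x̄)/τ₀ = (-6.0524·0.189289 − 0.178571·-7.4) / 0.010718 = 0.175773/0.010718 ≈ 16.4.

μ₀ = 16.4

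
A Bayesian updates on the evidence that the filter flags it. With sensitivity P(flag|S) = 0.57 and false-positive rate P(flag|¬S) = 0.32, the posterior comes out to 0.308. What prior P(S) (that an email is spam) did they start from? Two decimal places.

P(S) = 0.20

In odds form, posterior odds = prior odds × likelihood ratio, so prior odds = posterior odds ÷ LR.
Posterior odds = 0.308/(1−0.308) = 0.4451. LR = 0.57/0.32 = 1.7812.
Prior odds = 0.4451/1.7812 = 0.2499, so P(S) = 0.2499/(1+0.2499) ≈ 0.20.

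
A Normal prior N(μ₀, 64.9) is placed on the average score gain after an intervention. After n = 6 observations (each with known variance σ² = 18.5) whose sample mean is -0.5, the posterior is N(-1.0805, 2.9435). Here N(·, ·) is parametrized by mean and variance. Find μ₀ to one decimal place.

μ₀ = -13.3

The posterior mean is a precision-weighted average: μ_n = (τ₀μ₀ + τ_data·x̄)/(τ₀+τ_data), with τ₀=1/σ₀² and τ_data=n/σ².
Here τ₀ = 1/64.9 = 0.015408 and τ_data = 6/18.5 = 0.324324, so τ_n = 0.339732.
Rearranging for μ₀: μ₀ = (μ_n·τ_n − τ_data·x̄)/τ₀ = (-1.0805·0.339732 − 0.324324·-0.5) / 0.015408 = -0.204918/0.015408 ≈ -13.3.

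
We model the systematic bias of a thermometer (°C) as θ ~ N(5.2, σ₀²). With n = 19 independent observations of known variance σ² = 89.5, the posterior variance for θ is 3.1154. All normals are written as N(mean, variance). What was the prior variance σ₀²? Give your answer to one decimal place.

Posterior precision equals prior precision plus data precision: 1/σ_n² = 1/σ₀² + n/σ².
So 1/σ₀² = 1/3.1154 − 19/89.5 = 0.320986 − 0.212291 = 0.108695.
Hence σ₀² = 1/0.108695 ≈ 9.2.

σ₀² = 9.2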